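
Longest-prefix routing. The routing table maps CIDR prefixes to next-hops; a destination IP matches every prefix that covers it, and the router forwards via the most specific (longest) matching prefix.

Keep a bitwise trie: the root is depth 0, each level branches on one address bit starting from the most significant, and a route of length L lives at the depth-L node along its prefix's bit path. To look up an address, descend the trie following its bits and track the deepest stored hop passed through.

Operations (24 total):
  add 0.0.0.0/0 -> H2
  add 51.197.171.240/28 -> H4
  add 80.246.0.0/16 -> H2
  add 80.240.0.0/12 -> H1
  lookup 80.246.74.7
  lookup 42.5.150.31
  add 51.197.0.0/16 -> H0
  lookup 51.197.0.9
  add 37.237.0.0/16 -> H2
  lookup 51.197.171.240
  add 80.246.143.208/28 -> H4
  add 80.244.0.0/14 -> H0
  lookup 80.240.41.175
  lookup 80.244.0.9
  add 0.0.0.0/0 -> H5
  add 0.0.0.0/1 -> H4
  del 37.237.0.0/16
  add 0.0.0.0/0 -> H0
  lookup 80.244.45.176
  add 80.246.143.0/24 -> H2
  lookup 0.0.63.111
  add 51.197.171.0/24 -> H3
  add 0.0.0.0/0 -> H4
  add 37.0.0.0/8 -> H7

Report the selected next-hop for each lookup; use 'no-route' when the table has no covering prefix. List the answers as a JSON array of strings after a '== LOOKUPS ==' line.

Process each operation:
  add 0.0.0.0/0 -> H2 at depth 0
  add 51.197.171.240/28 -> H4 at depth 28
  add 80.246.0.0/16 -> H2 at depth 16
  add 80.240.0.0/12 -> H1 at depth 12
  ? 80.246.74.7  path d0:H2→d1:-→d2:-→d3:-→d4:-→d5:-→d6:-→d7:-→d8:-→d9:-→d10:-→d11:-→d12:H1→d13:-→d14:-→d15:-→d16:H2  best=H2
  ? 42.5.150.31  path d0:H2→d1:-→d2:-→d3:-  best=H2
  add 51.197.0.0/16 -> H0 at depth 16
  ? 51.197.0.9  path d0:H2→d1:-→d2:-→d3:-→d4:-→d5:-→d6:-→d7:-→d8:-→d9:-→d10:-→d11:-→d12:-→d13:-→d14:-→d15:-→d16:H0  best=H0
  add 37.237.0.0/16 -> H2 at depth 16
  ? 51.197.171.240  path d0:H2→d1:-→d2:-→d3:-→d4:-→d5:-→d6:-→d7:-→d8:-→d9:-→d10:-→d11:-→d12:-→d13:-→d14:-→d15:-→d16:H0→d17:-→d18:-→d19:-→d20:-→d21:-→d22:-→d23:-→d24:-→d25:-→d26:-→d27:-→d28:H4  best=H4
  add 80.246.143.208/28 -> H4 at depth 28
  add 80.244.0.0/14 -> H0 at depth 14
  ? 80.240.41.175  path d0:H2→d1:-→d2:-→d3:-→d4:-→d5:-→d6:-→d7:-→d8:-→d9:-→d10:-→d11:-→d12:H1→d13:-  best=H1
  ? 80.244.0.9  path d0:H2→d1:-→d2:-→d3:-→d4:-→d5:-→d6:-→d7:-→d8:-→d9:-→d10:-→d11:-→d12:H1→d13:-→d14:H0  best=H0
  add 0.0.0.0/0 -> H5 at depth 0
  add 0.0.0.0/1 -> H4 at depth 1
  - 37.237.0.0/16 clear@16
  add 0.0.0.0/0 -> H0 at depth 0
  ? 80.244.45.176  path d0:H0→d1:H4→d2:-→d3:-→d4:-→d5:-→d6:-→d7:-→d8:-→d9:-→d10:-→d11:-→d12:H1→d13:-→d14:H0  best=H0
  add 80.246.143.0/24 -> H2 at depth 24
  ? 0.0.63.111  path d0:H0→d1:H4→d2:-  best=H4
  add 51.197.171.0/24 -> H3 at depth 24
  add 0.0.0.0/0 -> H4 at depth 0
  add 37.0.0.0/8 -> H7 at depth 8

== LOOKUPS ==
["H2","H2","H0","H4","H1","H0","H0","H4"]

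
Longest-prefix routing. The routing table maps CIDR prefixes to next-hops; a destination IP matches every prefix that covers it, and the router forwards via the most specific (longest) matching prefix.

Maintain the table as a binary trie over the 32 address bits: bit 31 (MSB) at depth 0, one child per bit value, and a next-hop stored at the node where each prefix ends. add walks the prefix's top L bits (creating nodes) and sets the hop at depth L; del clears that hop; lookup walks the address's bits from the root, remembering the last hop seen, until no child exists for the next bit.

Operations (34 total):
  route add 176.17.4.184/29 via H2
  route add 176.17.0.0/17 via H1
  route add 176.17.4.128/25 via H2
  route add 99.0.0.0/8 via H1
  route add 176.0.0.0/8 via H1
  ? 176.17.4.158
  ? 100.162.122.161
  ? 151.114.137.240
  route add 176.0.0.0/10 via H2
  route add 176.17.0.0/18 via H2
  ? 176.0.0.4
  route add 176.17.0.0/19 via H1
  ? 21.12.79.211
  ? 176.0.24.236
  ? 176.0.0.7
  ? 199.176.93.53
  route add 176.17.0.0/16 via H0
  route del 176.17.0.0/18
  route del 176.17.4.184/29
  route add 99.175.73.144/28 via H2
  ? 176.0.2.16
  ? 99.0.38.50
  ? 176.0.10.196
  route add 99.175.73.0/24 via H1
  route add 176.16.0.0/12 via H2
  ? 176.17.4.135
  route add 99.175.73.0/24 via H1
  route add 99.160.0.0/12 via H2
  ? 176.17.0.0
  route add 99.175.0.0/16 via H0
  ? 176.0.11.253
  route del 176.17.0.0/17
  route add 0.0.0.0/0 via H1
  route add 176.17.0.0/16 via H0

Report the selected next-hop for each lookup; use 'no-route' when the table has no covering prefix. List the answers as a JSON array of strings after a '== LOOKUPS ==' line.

Process each operation:
  add 176.17.4.184/29 -> H2 at depth 29
  add 176.17.0.0/17 -> H1 at depth 17
  add 176.17.4.128/25 -> H2 at depth 25
  add 99.0.0.0/8 -> H1 at depth 8
  add 176.0.0.0/8 -> H1 at depth 8
  ? 176.17.4.158  path d0:-→d1:-→d2:-→d3:-→d4:-→d5:-→d6:-→d7:-→d8:H1→d9:-→d10:-→d11:-→d12:-→d13:-→d14:-→d15:-→d16:-→d17:H1→d18:-→d19:-→d20:-→d21:-→d22:-→d23:-→d24:-→d25:H2→d26:-  best=H2
  ? 100.162.122.161  path d0:-→d1:-→d2:-→d3:-→d4:-→d5:-  best=no-route
  ? 151.114.137.240  path d0:-→d1:-→d2:-  best=no-route
  add 176.0.0.0/10 -> H2 at depth 10
  add 176.17.0.0/18 -> H2 at depth 18
  ? 176.0.0.4  path d0:-→d1:-→d2:-→d3:-→d4:-→d5:-→d6:-→d7:-→d8:H1→d9:-→d10:H2→d11:-  best=H2
  add 176.17.0.0/19 -> H1 at depth 19
  ? 21.12.79.211  path d0:-→d1:-  best=no-route
  ? 176.0.24.236  path d0:-→d1:-→d2:-→d3:-→d4:-→d5:-→d6:-→d7:-→d8:H1→d9:-→d10:H2→d11:-  best=H2
  ? 176.0.0.7  path d0:-→d1:-→d2:-→d3:-→d4:-→d5:-→d6:-→d7:-→d8:H1→d9:-→d10:H2→d11:-  best=H2
  ? 199.176.93.53  path d0:-→d1:-  best=no-route
  add 176.17.0.0/16 -> H0 at depth 16
  - 176.17.0.0/18 clear@18
  - 176.17.4.184/29 clear@29
  add 99.175.73.144/28 -> H2 at depth 28
  ? 176.0.2.16  path d0:-→d1:-→d2:-→d3:-→d4:-→d5:-→d6:-→d7:-→d8:H1→d9:-→d10:H2→d11:-  best=H2
  ? 99.0.38.50  path d0:-→d1:-→d2:-→d3:-→d4:-→d5:-→d6:-→d7:-→d8:H1  best=H1
  ? 176.0.10.196  path d0:-→d1:-→d2:-→d3:-→d4:-→d5:-→d6:-→d7:-→d8:H1→d9:-→d10:H2→d11:-  best=H2
  add 99.175.73.0/24 -> H1 at depth 24
  add 176.16.0.0/12 -> H2 at depth 12
  ? 176.17.4.135  path d0:-→d1:-→d2:-→d3:-→d4:-→d5:-→d6:-→d7:-→d8:H1→d9:-→d10:H2→d11:-→d12:H2→d13:-→d14:-→d15:-→d16:H0→d17:H1→d18:-→d19:H1→d20:-→d21:-→d22:-→d23:-→d24:-→d25:H2→d26:-  best=H2
  add 99.175.73.0/24 -> H1 at depth 24
  add 99.160.0.0/12 -> H2 at depth 12
  ? 176.17.0.0  path d0:-→d1:-→d2:-→d3:-→d4:-→d5:-→d6:-→d7:-→d8:H1→d9:-→d10:H2→d11:-→d12:H2→d13:-→d14:-→d15:-→d16:H0→d17:H1→d18:-→d19:H1→d20:-→d21:-  best=H1
  add 99.175.0.0/16 -> H0 at depth 16
  ? 176.0.11.253  path d0:-→d1:-→d2:-→d3:-→d4:-→d5:-→d6:-→d7:-→d8:H1→d9:-→d10:H2→d11:-  best=H2
  - 176.17.0.0/17 clear@17
  add 0.0.0.0/0 -> H1 at depth 0
  add 176.17.0.0/16 -> H0 at depth 16

== LOOKUPS ==
["H2","no-route","no-route","H2","no-route","H2","H2","no-route","H2","H1","H2","H2","H1","H2"]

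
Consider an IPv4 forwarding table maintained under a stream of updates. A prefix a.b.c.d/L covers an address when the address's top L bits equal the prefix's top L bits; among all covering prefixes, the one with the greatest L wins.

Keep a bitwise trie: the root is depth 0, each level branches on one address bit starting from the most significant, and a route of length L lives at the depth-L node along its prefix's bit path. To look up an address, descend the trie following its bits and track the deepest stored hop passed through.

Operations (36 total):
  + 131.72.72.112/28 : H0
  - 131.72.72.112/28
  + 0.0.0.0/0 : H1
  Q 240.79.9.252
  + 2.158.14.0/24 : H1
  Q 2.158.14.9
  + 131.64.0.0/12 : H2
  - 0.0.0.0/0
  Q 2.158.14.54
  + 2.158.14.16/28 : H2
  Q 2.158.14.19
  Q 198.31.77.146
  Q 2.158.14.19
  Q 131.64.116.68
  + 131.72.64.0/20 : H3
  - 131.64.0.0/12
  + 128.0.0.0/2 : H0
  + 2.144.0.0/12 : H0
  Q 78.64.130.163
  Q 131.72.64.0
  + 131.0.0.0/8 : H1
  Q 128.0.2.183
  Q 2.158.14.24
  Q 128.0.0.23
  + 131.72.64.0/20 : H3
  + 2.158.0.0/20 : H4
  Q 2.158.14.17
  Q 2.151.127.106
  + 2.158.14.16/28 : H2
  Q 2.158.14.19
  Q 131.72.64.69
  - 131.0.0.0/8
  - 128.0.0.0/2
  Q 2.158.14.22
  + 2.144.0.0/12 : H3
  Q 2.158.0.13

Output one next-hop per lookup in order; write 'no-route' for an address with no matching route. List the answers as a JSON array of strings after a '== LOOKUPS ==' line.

Apply in order:
  add 131.72.72.112/28 -> H0 at depth 28
  del 131.72.72.112/28 (clear depth 28)
  add 0.0.0.0/0 -> H1 at depth 0
  ? 240.79.9.252  path d0:H1→d1:-  best=H1
  add 2.158.14.0/24 -> H1 at depth 24
  ? 2.158.14.9  path d0:H1→d1:-→d2:-→d3:-→d4:-→d5:-→d6:-→d7:-→d8:-→d9:-→d10:-→d11:-→d12:-→d13:-→d14:-→d15:-→d16:-→d17:-→d18:-→d19:-→d20:-→d21:-→d22:-→d23:-→d24:H1  best=H1
  add 131.64.0.0/12 -> H2 at depth 12
  del 0.0.0.0/0 (clear depth 0)
  ? 2.158.14.54  path d0:-→d1:-→d2:-→d3:-→d4:-→d5:-→d6:-→d7:-→d8:-→d9:-→d10:-→d11:-→d12:-→d13:-→d14:-→d15:-→d16:-→d17:-→d18:-→d19:-→d20:-→d21:-→d22:-→d23:-→d24:H1  best=H1
  add 2.158.14.16/28 -> H2 at depth 28
  ? 2.158.14.19  path d0:-→d1:-→d2:-→d3:-→d4:-→d5:-→d6:-→d7:-→d8:-→d9:-→d10:-→d11:-→d12:-→d13:-→d14:-→d15:-→d16:-→d17:-→d18:-→d19:-→d20:-→d21:-→d22:-→d23:-→d24:H1→d25:-→d26:-→d27:-→d28:H2  best=H2
  ? 198.31.77.146  path d0:-→d1:-  best=no-route
  ? 2.158.14.19  path d0:-→d1:-→d2:-→d3:-→d4:-→d5:-→d6:-→d7:-→d8:-→d9:-→d10:-→d11:-→d12:-→d13:-→d14:-→d15:-→d16:-→d17:-→d18:-→d19:-→d20:-→d21:-→d22:-→d23:-→d24:H1→d25:-→d26:-→d27:-→d28:H2  best=H2
  ? 131.64.116.68  path d0:-→d1:-→d2:-→d3:-→d4:-→d5:-→d6:-→d7:-→d8:-→d9:-→d10:-→d11:-→d12:H2  best=H2
  add 131.72.64.0/20 -> H3 at depth 20
  del 131.64.0.0/12 (clear depth 12)
  add 128.0.0.0/2 -> H0 at depth 2
  add 2.144.0.0/12 -> H0 at depth 12
  ? 78.64.130.163  path d0:-→d1:-  best=no-route
  ? 131.72.64.0  path d0:-→d1:-→d2:H0→d3:-→d4:-→d5:-→d6:-→d7:-→d8:-→d9:-→d10:-→d11:-→d12:-→d13:-→d14:-→d15:-→d16:-→d17:-→d18:-→d19:-→d20:H3  best=H3
  add 131.0.0.0/8 -> H1 at depth 8
  ? 128.0.2.183  path d0:-→d1:-→d2:H0→d3:-→d4:-→d5:-→d6:-  best=H0
  ? 2.158.14.24  path d0:-→d1:-→d2:-→d3:-→d4:-→d5:-→d6:-→d7:-→d8:-→d9:-→d10:-→d11:-→d12:H0→d13:-→d14:-→d15:-→d16:-→d17:-→d18:-→d19:-→d20:-→d21:-→d22:-→d23:-→d24:H1→d25:-→d26:-→d27:-→d28:H2  best=H2
  ? 128.0.0.23  path d0:-→d1:-→d2:H0→d3:-→d4:-→d5:-→d6:-  best=H0
  add 131.72.64.0/20 -> H3 at depth 20
  add 2.158.0.0/20 -> H4 at depth 20
  ? 2.158.14.17  path d0:-→d1:-→d2:-→d3:-→d4:-→d5:-→d6:-→d7:-→d8:-→d9:-→d10:-→d11:-→d12:H0→d13:-→d14:-→d15:-→d16:-→d17:-→d18:-→d19:-→d20:H4→d21:-→d22:-→d23:-→d24:H1→d25:-→d26:-→d27:-→d28:H2  best=H2
  ? 2.151.127.106  path d0:-→d1:-→d2:-→d3:-→d4:-→d5:-→d6:-→d7:-→d8:-→d9:-→d10:-→d11:-→d12:H0  best=H0
  add 2.158.14.16/28 -> H2 at depth 28
  ? 2.158.14.19  path d0:-→d1:-→d2:-→d3:-→d4:-→d5:-→d6:-→d7:-→d8:-→d9:-→d10:-→d11:-→d12:H0→d13:-→d14:-→d15:-→d16:-→d17:-→d18:-→d19:-→d20:H4→d21:-→d22:-→d23:-→d24:H1→d25:-→d26:-→d27:-→d28:H2  best=H2
  ? 131.72.64.69  path d0:-→d1:-→d2:H0→d3:-→d4:-→d5:-→d6:-→d7:-→d8:H1→d9:-→d10:-→d11:-→d12:-→d13:-→d14:-→d15:-→d16:-→d17:-→d18:-→d19:-→d20:H3  best=H3
  del 131.0.0.0/8 (clear depth 8)
  del 128.0.0.0/2 (clear depth 2)
  ? 2.158.14.22  path d0:-→d1:-→d2:-→d3:-→d4:-→d5:-→d6:-→d7:-→d8:-→d9:-→d10:-→d11:-→d12:H0→d13:-→d14:-→d15:-→d16:-→d17:-→d18:-→d19:-→d20:H4→d21:-→d22:-→d23:-→d24:H1→d25:-→d26:-→d27:-→d28:H2  best=H2
  add 2.144.0.0/12 -> H3 at depth 12
  ? 2.158.0.13  path d0:-→d1:-→d2:-→d3:-→d4:-→d5:-→d6:-→d7:-→d8:-→d9:-→d10:-→d11:-→d12:H3→d13:-→d14:-→d15:-→d16:-→d17:-→d18:-→d19:-→d20:H4  best=H4

== LOOKUPS ==
["H1","H1","H1","H2","no-route","H2","H2","no-route","H3","H0","H2","H0","H2","H0","H2","H3","H2","H4"]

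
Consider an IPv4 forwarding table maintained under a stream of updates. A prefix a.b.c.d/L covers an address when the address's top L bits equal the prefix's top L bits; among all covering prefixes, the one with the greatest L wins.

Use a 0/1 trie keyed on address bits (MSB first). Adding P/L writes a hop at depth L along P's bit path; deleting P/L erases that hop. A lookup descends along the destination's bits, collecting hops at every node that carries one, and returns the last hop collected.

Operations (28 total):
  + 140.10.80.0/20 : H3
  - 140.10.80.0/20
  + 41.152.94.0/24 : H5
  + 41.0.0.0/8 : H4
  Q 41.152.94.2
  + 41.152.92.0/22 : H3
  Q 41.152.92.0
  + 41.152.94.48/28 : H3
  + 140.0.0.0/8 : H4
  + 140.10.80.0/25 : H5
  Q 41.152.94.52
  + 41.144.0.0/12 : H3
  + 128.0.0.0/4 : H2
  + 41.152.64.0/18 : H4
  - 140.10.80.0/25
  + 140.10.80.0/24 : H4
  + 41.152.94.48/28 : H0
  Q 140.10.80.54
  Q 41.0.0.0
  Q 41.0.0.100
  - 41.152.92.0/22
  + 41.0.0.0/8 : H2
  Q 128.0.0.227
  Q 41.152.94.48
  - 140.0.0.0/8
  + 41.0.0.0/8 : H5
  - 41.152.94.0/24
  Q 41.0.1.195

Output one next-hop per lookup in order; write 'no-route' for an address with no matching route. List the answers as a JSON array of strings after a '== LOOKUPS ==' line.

Process each operation:
  add 140.10.80.0/20 -> H3 at depth 20
  - 140.10.80.0/20 clear@20
  add 41.152.94.0/24 -> H5 at depth 24
  add 41.0.0.0/8 -> H4 at depth 8
  Q 41.152.94.2: descend 001010011001100001011110 ; hops seen [H4,H5] ; pick H5
  add 41.152.92.0/22 -> H3 at depth 22
  Q 41.152.92.0: descend 0010100110011000010111 ; hops seen [H4,H3] ; pick H3
  add 41.152.94.48/28 -> H3 at depth 28
  add 140.0.0.0/8 -> H4 at depth 8
  add 140.10.80.0/25 -> H5 at depth 25
  Q 41.152.94.52: descend 0010100110011000010111100011 ; hops seen [H4,H3,H5,H3] ; pick H3
  add 41.144.0.0/12 -> H3 at depth 12
  add 128.0.0.0/4 -> H2 at depth 4
  add 41.152.64.0/18 -> H4 at depth 18
  - 140.10.80.0/25 clear@25
  add 140.10.80.0/24 -> H4 at depth 24
  add 41.152.94.48/28 -> H0 at depth 28
  Q 140.10.80.54: descend 1000110000001010010100000 ; hops seen [H2,H4,H4] ; pick H4
  Q 41.0.0.0: descend 00101001 ; hops seen [H4] ; pick H4
  Q 41.0.0.100: descend 00101001 ; hops seen [H4] ; pick H4
  - 41.152.92.0/22 clear@22
  add 41.0.0.0/8 -> H2 at depth 8
  Q 128.0.0.227: descend 1000 ; hops seen [H2] ; pick H2
  Q 41.152.94.48: descend 0010100110011000010111100011 ; hops seen [H2,H3,H4,H5,H0] ; pick H0
  - 140.0.0.0/8 clear@8
  add 41.0.0.0/8 -> H5 at depth 8
  - 41.152.94.0/24 clear@24
  Q 41.0.1.195: descend 00101001 ; hops seen [H5] ; pick H5

== LOOKUPS ==
["H5","H3","H3","H4","H4","H4","H2","H0","H5"]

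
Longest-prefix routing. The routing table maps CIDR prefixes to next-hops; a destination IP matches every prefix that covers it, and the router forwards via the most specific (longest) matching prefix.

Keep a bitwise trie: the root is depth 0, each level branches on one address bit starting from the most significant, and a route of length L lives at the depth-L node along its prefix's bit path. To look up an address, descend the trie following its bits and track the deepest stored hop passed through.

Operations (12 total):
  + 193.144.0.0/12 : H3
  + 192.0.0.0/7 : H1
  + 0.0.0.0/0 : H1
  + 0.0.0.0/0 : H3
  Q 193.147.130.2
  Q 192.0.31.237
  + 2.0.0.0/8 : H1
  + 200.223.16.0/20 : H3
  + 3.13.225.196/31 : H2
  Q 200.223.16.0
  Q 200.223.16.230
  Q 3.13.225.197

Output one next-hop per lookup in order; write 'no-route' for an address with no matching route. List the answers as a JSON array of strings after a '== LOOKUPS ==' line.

Process each operation:
  + 193.144.0.0/12 (H3) depth=12
  + 192.0.0.0/7 (H1) depth=7
  + 0.0.0.0/0 (H1) depth=0
  + 0.0.0.0/0 (H3) depth=0
  Q 193.147.130.2: descend 110000011001 ; hops seen [H3,H1,H3] ; pick H3
  Q 192.0.31.237: descend 1100000 ; hops seen [H3,H1] ; pick H1
  + 2.0.0.0/8 (H1) depth=8
  + 200.223.16.0/20 (H3) depth=20
  + 3.13.225.196/31 (H2) depth=31
  Q 200.223.16.0: descend 11001000110111110001 ; hops seen [H3,H3] ; pick H3
  Q 200.223.16.230: descend 11001000110111110001 ; hops seen [H3,H3] ; pick H3
  Q 3.13.225.197: descend 0000001100001101111000011100010 ; hops seen [H3,H2] ; pick H2

== LOOKUPS ==
["H3","H1","H3","H3","H2"]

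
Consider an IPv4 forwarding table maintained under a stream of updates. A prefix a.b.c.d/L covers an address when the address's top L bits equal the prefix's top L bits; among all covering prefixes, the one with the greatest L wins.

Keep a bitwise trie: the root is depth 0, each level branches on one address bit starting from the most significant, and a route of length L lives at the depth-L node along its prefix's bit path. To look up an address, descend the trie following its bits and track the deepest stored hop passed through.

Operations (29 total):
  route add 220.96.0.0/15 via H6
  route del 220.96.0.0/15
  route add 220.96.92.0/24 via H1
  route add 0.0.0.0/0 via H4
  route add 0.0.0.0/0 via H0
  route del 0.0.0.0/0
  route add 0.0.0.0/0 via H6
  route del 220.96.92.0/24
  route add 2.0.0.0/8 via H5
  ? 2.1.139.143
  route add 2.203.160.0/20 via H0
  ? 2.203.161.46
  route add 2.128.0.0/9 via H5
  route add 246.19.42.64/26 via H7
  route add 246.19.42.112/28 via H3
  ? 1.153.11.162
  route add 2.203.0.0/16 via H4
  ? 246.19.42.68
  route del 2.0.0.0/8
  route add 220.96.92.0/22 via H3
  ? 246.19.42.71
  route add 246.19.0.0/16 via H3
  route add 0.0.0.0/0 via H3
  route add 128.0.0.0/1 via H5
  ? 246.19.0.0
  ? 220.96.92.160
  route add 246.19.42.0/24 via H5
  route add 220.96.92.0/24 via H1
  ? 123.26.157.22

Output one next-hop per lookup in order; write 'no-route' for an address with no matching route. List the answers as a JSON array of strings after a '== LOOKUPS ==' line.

Trace:
  add 220.96.0.0/15 -> H6 at depth 15
  - 220.96.0.0/15 clear@15
  add 220.96.92.0/24 -> H1 at depth 24
  add 0.0.0.0/0 -> H4 at depth 0
  add 0.0.0.0/0 -> H0 at depth 0
  - 0.0.0.0/0 clear@0
  add 0.0.0.0/0 -> H6 at depth 0
  - 220.96.92.0/24 clear@24
  add 2.0.0.0/8 -> H5 at depth 8
  ? 2.1.139.143  path d0:H6→d1:-→d2:-→d3:-→d4:-→d5:-→d6:-→d7:-→d8:H5  best=H5
  add 2.203.160.0/20 -> H0 at depth 20
  ? 2.203.161.46  path d0:H6→d1:-→d2:-→d3:-→d4:-→d5:-→d6:-→d7:-→d8:H5→d9:-→d10:-→d11:-→d12:-→d13:-→d14:-→d15:-→d16:-→d17:-→d18:-→d19:-→d20:H0  best=H0
  add 2.128.0.0/9 -> H5 at depth 9
  add 246.19.42.64/26 -> H7 at depth 26
  add 246.19.42.112/28 -> H3 at depth 28
  ? 1.153.11.162  path d0:H6→d1:-→d2:-→d3:-→d4:-→d5:-→d6:-  best=H6
  add 2.203.0.0/16 -> H4 at depth 16
  ? 246.19.42.68  path d0:H6→d1:-→d2:-→d3:-→d4:-→d5:-→d6:-→d7:-→d8:-→d9:-→d10:-→d11:-→d12:-→d13:-→d14:-→d15:-→d16:-→d17:-→d18:-→d19:-→d20:-→d21:-→d22:-→d23:-→d24:-→d25:-→d26:H7  best=H7
  - 2.0.0.0/8 clear@8
  add 220.96.92.0/22 -> H3 at depth 22
  ? 246.19.42.71  path d0:H6→d1:-→d2:-→d3:-→d4:-→d5:-→d6:-→d7:-→d8:-→d9:-→d10:-→d11:-→d12:-→d13:-→d14:-→d15:-→d16:-→d17:-→d18:-→d19:-→d20:-→d21:-→d22:-→d23:-→d24:-→d25:-→d26:H7  best=H7
  add 246.19.0.0/16 -> H3 at depth 16
  add 0.0.0.0/0 -> H3 at depth 0
  add 128.0.0.0/1 -> H5 at depth 1
  ? 246.19.0.0  path d0:H3→d1:H5→d2:-→d3:-→d4:-→d5:-→d6:-→d7:-→d8:-→d9:-→d10:-→d11:-→d12:-→d13:-→d14:-→d15:-→d16:H3→d17:-→d18:-  best=H3
  ? 220.96.92.160  path d0:H3→d1:H5→d2:-→d3:-→d4:-→d5:-→d6:-→d7:-→d8:-→d9:-→d10:-→d11:-→d12:-→d13:-→d14:-→d15:-→d16:-→d17:-→d18:-→d19:-→d20:-→d21:-→d22:H3→d23:-→d24:-  best=H3
  add 246.19.42.0/24 -> H5 at depth 24
  add 220.96.92.0/24 -> H1 at depth 24
  ? 123.26.157.22  path d0:H3→d1:-  best=H3

== LOOKUPS ==
["H5","H0","H6","H7","H7","H3","H3","H3"]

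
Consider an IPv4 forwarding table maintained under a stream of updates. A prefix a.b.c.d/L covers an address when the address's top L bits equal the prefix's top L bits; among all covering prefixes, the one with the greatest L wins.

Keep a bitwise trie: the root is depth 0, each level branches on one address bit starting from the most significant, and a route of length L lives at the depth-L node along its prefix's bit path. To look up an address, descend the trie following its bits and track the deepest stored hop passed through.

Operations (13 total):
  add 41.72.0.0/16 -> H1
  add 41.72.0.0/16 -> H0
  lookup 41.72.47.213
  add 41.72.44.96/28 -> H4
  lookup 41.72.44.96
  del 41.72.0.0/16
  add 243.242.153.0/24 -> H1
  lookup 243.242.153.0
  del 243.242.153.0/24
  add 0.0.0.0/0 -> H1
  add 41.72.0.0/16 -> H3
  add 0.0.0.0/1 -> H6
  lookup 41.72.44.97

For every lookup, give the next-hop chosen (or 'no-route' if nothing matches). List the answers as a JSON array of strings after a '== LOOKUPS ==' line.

Apply in order:
  + 41.72.0.0/16 (H1) depth=16
  + 41.72.0.0/16 (H0) depth=16
  lookup 41.72.47.213: bits 0010100101001000 walk d0:-→d1:-→d2:-→d3:-→d4:-→d5:-→d6:-→d7:-→d8:-→d9:-→d10:-→d11:-→d12:-→d13:-→d14:-→d15:-→d16:H0 -> H0
  + 41.72.44.96/28 (H4) depth=28
  lookup 41.72.44.96: bits 0010100101001000001011000110 walk d0:-→d1:-→d2:-→d3:-→d4:-→d5:-→d6:-→d7:-→d8:-→d9:-→d10:-→d11:-→d12:-→d13:-→d14:-→d15:-→d16:H0→d17:-→d18:-→d19:-→d20:-→d21:-→d22:-→d23:-→d24:-→d25:-→d26:-→d27:-→d28:H4 -> H4
  del 41.72.0.0/16 (clear depth 16)
  + 243.242.153.0/24 (H1) depth=24
  lookup 243.242.153.0: bits 111100111111001010011001 walk d0:-→d1:-→d2:-→d3:-→d4:-→d5:-→d6:-→d7:-→d8:-→d9:-→d10:-→d11:-→d12:-→d13:-→d14:-→d15:-→d16:-→d17:-→d18:-→d19:-→d20:-→d21:-→d22:-→d23:-→d24:H1 -> H1
  del 243.242.153.0/24 (clear depth 24)
  + 0.0.0.0/0 (H1) depth=0
  + 41.72.0.0/16 (H3) depth=16
  + 0.0.0.0/1 (H6) depth=1
  lookup 41.72.44.97: bits 0010100101001000001011000110 walk d0:H1→d1:H6→d2:-→d3:-→d4:-→d5:-→d6:-→d7:-→d8:-→d9:-→d10:-→d11:-→d12:-→d13:-→d14:-→d15:-→d16:H3→d17:-→d18:-→d19:-→d20:-→d21:-→d22:-→d23:-→d24:-→d25:-→d26:-→d27:-→d28:H4 -> H4

== LOOKUPS ==
["H0","H4","H1","H4"]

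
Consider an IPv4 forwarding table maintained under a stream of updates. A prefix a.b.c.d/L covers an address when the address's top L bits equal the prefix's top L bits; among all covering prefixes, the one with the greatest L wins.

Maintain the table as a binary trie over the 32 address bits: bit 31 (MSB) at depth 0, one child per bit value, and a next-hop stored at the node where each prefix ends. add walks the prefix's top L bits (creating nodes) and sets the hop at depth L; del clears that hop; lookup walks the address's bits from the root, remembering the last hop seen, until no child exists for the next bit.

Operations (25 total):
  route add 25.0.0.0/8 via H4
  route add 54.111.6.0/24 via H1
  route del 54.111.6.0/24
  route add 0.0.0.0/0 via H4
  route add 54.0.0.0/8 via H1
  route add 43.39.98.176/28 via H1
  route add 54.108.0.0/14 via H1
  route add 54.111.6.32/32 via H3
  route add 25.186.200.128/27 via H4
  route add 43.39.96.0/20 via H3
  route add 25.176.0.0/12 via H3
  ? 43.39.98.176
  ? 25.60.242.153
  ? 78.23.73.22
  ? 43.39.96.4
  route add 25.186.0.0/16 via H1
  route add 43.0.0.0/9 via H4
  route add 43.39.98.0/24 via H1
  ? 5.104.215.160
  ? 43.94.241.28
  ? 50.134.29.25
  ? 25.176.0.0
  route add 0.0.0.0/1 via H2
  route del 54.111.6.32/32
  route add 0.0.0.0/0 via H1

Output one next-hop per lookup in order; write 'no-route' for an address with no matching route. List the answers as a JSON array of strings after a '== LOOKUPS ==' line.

Process each operation:
  add 25.0.0.0/8 -> H4 at depth 8
  add 54.111.6.0/24 -> H1 at depth 24
  - 54.111.6.0/24 clear@24
  add 0.0.0.0/0 -> H4 at depth 0
  add 54.0.0.0/8 -> H1 at depth 8
  add 43.39.98.176/28 -> H1 at depth 28
  add 54.108.0.0/14 -> H1 at depth 14
  add 54.111.6.32/32 -> H3 at depth 32
  add 25.186.200.128/27 -> H4 at depth 27
  add 43.39.96.0/20 -> H3 at depth 20
  add 25.176.0.0/12 -> H3 at depth 12
  ? 43.39.98.176  path d0:H4→d1:-→d2:-→d3:-→d4:-→d5:-→d6:-→d7:-→d8:-→d9:-→d10:-→d11:-→d12:-→d13:-→d14:-→d15:-→d16:-→d17:-→d18:-→d19:-→d20:H3→d21:-→d22:-→d23:-→d24:-→d25:-→d26:-→d27:-→d28:H1  best=H1
  ? 25.60.242.153  path d0:H4→d1:-→d2:-→d3:-→d4:-→d5:-→d6:-→d7:-→d8:H4  best=H4
  ? 78.23.73.22  path d0:H4→d1:-  best=H4
  ? 43.39.96.4  path d0:H4→d1:-→d2:-→d3:-→d4:-→d5:-→d6:-→d7:-→d8:-→d9:-→d10:-→d11:-→d12:-→d13:-→d14:-→d15:-→d16:-→d17:-→d18:-→d19:-→d20:H3→d21:-→d22:-  best=H3
  add 25.186.0.0/16 -> H1 at depth 16
  add 43.0.0.0/9 -> H4 at depth 9
  add 43.39.98.0/24 -> H1 at depth 24
  ? 5.104.215.160  path d0:H4→d1:-→d2:-→d3:-  best=H4
  ? 43.94.241.28  path d0:H4→d1:-→d2:-→d3:-→d4:-→d5:-→d6:-→d7:-→d8:-→d9:H4  best=H4
  ? 50.134.29.25  path d0:H4→d1:-→d2:-→d3:-→d4:-→d5:-  best=H4
  ? 25.176.0.0  path d0:H4→d1:-→d2:-→d3:-→d4:-→d5:-→d6:-→d7:-→d8:H4→d9:-→d10:-→d11:-→d12:H3  best=H3
  add 0.0.0.0/1 -> H2 at depth 1
  - 54.111.6.32/32 clear@32
  add 0.0.0.0/0 -> H1 at depth 0

== LOOKUPS ==
["H1","H4","H4","H3","H4","H4","H4","H3"]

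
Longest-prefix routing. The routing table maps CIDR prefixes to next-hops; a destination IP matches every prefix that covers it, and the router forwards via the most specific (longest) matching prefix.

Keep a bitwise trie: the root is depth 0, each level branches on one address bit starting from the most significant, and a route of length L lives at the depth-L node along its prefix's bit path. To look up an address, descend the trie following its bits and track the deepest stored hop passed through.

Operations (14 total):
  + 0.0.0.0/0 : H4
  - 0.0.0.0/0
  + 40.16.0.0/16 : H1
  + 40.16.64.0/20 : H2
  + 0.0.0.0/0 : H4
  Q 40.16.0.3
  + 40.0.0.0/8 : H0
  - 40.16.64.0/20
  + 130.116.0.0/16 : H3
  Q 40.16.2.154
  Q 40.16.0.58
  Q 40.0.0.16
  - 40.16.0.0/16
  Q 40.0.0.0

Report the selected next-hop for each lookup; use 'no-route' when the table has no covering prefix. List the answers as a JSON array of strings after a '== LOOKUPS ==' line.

Trace:
  + 0.0.0.0/0 (H4) depth=0
  del 0.0.0.0/0 (clear depth 0)
  + 40.16.0.0/16 (H1) depth=16
  + 40.16.64.0/20 (H2) depth=20
  + 0.0.0.0/0 (H4) depth=0
  lookup 40.16.0.3: bits 00101000000100000 walk d0:H4→d1:-→d2:-→d3:-→d4:-→d5:-→d6:-→d7:-→d8:-→d9:-→d10:-→d11:-→d12:-→d13:-→d14:-→d15:-→d16:H1→d17:- -> H1
  + 40.0.0.0/8 (H0) depth=8
  del 40.16.64.0/20 (clear depth 20)
  + 130.116.0.0/16 (H3) depth=16
  lookup 40.16.2.154: bits 00101000000100000 walk d0:H4→d1:-→d2:-→d3:-→d4:-→d5:-→d6:-→d7:-→d8:H0→d9:-→d10:-→d11:-→d12:-→d13:-→d14:-→d15:-→d16:H1→d17:- -> H1
  lookup 40.16.0.58: bits 00101000000100000 walk d0:H4→d1:-→d2:-→d3:-→d4:-→d5:-→d6:-→d7:-→d8:H0→d9:-→d10:-→d11:-→d12:-→d13:-→d14:-→d15:-→d16:H1→d17:- -> H1
  lookup 40.0.0.16: bits 00101000000 walk d0:H4→d1:-→d2:-→d3:-→d4:-→d5:-→d6:-→d7:-→d8:H0→d9:-→d10:-→d11:- -> H0
  del 40.16.0.0/16 (clear depth 16)
  lookup 40.0.0.0: bits 00101000000 walk d0:H4→d1:-→d2:-→d3:-→d4:-→d5:-→d6:-→d7:-→d8:H0→d9:-→d10:-→d11:- -> H0

== LOOKUPS ==
["H1","H1","H1","H0","H0"]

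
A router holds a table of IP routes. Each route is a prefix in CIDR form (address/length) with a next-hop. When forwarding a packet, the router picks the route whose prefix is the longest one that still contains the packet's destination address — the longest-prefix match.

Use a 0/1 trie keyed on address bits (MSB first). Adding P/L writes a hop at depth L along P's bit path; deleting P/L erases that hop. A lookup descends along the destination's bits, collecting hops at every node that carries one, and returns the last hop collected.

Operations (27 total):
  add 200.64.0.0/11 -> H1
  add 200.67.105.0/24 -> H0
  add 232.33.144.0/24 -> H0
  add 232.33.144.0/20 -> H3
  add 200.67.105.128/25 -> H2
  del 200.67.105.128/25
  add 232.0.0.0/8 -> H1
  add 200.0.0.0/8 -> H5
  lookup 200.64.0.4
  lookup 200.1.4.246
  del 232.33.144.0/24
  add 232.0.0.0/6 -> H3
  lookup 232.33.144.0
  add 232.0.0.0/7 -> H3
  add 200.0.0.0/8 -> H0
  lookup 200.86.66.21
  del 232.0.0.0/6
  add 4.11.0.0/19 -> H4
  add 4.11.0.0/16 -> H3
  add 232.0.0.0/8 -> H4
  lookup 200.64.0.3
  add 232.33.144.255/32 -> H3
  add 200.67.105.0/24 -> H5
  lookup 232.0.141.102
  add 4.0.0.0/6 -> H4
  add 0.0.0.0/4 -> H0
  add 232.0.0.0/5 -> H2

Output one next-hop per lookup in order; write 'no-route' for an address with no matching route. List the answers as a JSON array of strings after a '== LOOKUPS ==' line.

Apply in order:
  add 200.64.0.0/11 -> H1 at depth 11
  add 200.67.105.0/24 -> H0 at depth 24
  add 232.33.144.0/24 -> H0 at depth 24
  add 232.33.144.0/20 -> H3 at depth 20
  add 200.67.105.128/25 -> H2 at depth 25
  - 200.67.105.128/25 clear@25
  add 232.0.0.0/8 -> H1 at depth 8
  add 200.0.0.0/8 -> H5 at depth 8
  Q 200.64.0.4: descend 11001000010000 ; hops seen [H5,H1] ; pick H1
  Q 200.1.4.246: descend 110010000 ; hops seen [H5] ; pick H5
  - 232.33.144.0/24 clear@24
  add 232.0.0.0/6 -> H3 at depth 6
  Q 232.33.144.0: descend 111010000010000110010000 ; hops seen [H3,H1,H3] ; pick H3
  add 232.0.0.0/7 -> H3 at depth 7
  add 200.0.0.0/8 -> H0 at depth 8
  Q 200.86.66.21: descend 11001000010 ; hops seen [H0,H1] ; pick H1
  - 232.0.0.0/6 clear@6
  add 4.11.0.0/19 -> H4 at depth 19
  add 4.11.0.0/16 -> H3 at depth 16
  add 232.0.0.0/8 -> H4 at depth 8
  Q 200.64.0.3: descend 11001000010000 ; hops seen [H0,H1] ; pick H1
  add 232.33.144.255/32 -> H3 at depth 32
  add 200.67.105.0/24 -> H5 at depth 24
  Q 232.0.141.102: descend 1110100000 ; hops seen [H3,H4] ; pick H4
  add 4.0.0.0/6 -> H4 at depth 6
  add 0.0.0.0/4 -> H0 at depth 4
  add 232.0.0.0/5 -> H2 at depth 5

== LOOKUPS ==
["H1","H5","H3","H1","H1","H4"]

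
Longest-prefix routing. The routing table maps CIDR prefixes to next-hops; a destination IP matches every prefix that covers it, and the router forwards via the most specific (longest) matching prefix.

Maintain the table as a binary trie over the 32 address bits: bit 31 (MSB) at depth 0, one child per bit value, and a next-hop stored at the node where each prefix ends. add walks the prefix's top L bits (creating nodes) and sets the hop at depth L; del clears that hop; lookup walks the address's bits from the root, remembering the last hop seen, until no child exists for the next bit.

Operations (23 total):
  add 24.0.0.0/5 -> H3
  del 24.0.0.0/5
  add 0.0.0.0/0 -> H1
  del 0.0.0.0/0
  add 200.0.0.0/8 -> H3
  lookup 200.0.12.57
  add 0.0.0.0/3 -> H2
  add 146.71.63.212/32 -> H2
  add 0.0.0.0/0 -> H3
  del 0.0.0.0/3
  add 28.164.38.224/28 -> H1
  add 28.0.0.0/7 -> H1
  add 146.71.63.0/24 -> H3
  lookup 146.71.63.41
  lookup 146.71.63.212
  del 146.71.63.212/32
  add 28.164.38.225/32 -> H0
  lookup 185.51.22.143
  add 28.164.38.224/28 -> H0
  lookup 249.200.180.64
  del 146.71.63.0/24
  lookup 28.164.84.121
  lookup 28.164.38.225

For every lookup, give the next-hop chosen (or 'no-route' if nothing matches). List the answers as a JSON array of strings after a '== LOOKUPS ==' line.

Apply in order:
  add 24.0.0.0/5 -> H3 at depth 5
  del 24.0.0.0/5 (clear depth 5)
  add 0.0.0.0/0 -> H1 at depth 0
  del 0.0.0.0/0 (clear depth 0)
  add 200.0.0.0/8 -> H3 at depth 8
  ? 200.0.12.57  path d0:-→d1:-→d2:-→d3:-→d4:-→d5:-→d6:-→d7:-→d8:H3  best=H3
  add 0.0.0.0/3 -> H2 at depth 3
  add 146.71.63.212/32 -> H2 at depth 32
  add 0.0.0.0/0 -> H3 at depth 0
  del 0.0.0.0/3 (clear depth 3)
  add 28.164.38.224/28 -> H1 at depth 28
  add 28.0.0.0/7 -> H1 at depth 7
  add 146.71.63.0/24 -> H3 at depth 24
  ? 146.71.63.41  path d0:H3→d1:-→d2:-→d3:-→d4:-→d5:-→d6:-→d7:-→d8:-→d9:-→d10:-→d11:-→d12:-→d13:-→d14:-→d15:-→d16:-→d17:-→d18:-→d19:-→d20:-→d21:-→d22:-→d23:-→d24:H3  best=H3
  ? 146.71.63.212  path d0:H3→d1:-→d2:-→d3:-→d4:-→d5:-→d6:-→d7:-→d8:-→d9:-→d10:-→d11:-→d12:-→d13:-→d14:-→d15:-→d16:-→d17:-→d18:-→d19:-→d20:-→d21:-→d22:-→d23:-→d24:H3→d25:-→d26:-→d27:-→d28:-→d29:-→d30:-→d31:-→d32:H2  best=H2
  del 146.71.63.212/32 (clear depth 32)
  add 28.164.38.225/32 -> H0 at depth 32
  ? 185.51.22.143  path d0:H3→d1:-→d2:-  best=H3
  add 28.164.38.224/28 -> H0 at depth 28
  ? 249.200.180.64  path d0:H3→d1:-→d2:-  best=H3
  del 146.71.63.0/24 (clear depth 24)
  ? 28.164.84.121  path d0:H3→d1:-→d2:-→d3:-→d4:-→d5:-→d6:-→d7:H1→d8:-→d9:-→d10:-→d11:-→d12:-→d13:-→d14:-→d15:-→d16:-→d17:-  best=H1
  ? 28.164.38.225  path d0:H3→d1:-→d2:-→d3:-→d4:-→d5:-→d6:-→d7:H1→d8:-→d9:-→d10:-→d11:-→d12:-→d13:-→d14:-→d15:-→d16:-→d17:-→d18:-→d19:-→d20:-→d21:-→d22:-→d23:-→d24:-→d25:-→d26:-→d27:-→d28:H0→d29:-→d30:-→d31:-→d32:H0  best=H0

== LOOKUPS ==
["H3","H3","H2","H3","H3","H1","H0"]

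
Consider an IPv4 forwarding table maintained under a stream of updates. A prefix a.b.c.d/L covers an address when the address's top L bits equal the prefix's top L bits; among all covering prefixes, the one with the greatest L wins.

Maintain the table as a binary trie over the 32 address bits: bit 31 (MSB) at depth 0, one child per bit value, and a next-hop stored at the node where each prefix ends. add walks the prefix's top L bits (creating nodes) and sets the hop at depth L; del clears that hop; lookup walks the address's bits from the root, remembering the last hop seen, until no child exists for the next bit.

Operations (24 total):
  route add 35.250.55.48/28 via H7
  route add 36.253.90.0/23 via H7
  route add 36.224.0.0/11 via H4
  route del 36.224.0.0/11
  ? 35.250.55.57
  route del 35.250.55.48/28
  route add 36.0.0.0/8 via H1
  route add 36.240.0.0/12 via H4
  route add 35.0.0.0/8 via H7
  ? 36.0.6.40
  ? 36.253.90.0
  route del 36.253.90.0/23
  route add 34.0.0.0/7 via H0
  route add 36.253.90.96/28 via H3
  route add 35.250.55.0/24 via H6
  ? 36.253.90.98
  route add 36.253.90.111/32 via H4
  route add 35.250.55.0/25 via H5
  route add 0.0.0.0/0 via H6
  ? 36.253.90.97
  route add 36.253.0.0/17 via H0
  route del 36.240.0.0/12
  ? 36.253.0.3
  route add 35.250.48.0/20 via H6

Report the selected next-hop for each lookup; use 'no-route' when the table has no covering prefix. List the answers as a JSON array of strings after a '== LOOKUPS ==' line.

Process each operation:
  + 35.250.55.48/28 (H7) depth=28
  + 36.253.90.0/23 (H7) depth=23
  + 36.224.0.0/11 (H4) depth=11
  del 36.224.0.0/11 (clear depth 11)
  lookup 35.250.55.57: bits 0010001111111010001101110011 walk d0:-→d1:-→d2:-→d3:-→d4:-→d5:-→d6:-→d7:-→d8:-→d9:-→d10:-→d11:-→d12:-→d13:-→d14:-→d15:-→d16:-→d17:-→d18:-→d19:-→d20:-→d21:-→d22:-→d23:-→d24:-→d25:-→d26:-→d27:-→d28:H7 -> H7
  del 35.250.55.48/28 (clear depth 28)
  + 36.0.0.0/8 (H1) depth=8
  + 36.240.0.0/12 (H4) depth=12
  + 35.0.0.0/8 (H7) depth=8
  lookup 36.0.6.40: bits 00100100 walk d0:-→d1:-→d2:-→d3:-→d4:-→d5:-→d6:-→d7:-→d8:H1 -> H1
  lookup 36.253.90.0: bits 00100100111111010101101 walk d0:-→d1:-→d2:-→d3:-→d4:-→d5:-→d6:-→d7:-→d8:H1→d9:-→d10:-→d11:-→d12:H4→d13:-→d14:-→d15:-→d16:-→d17:-→d18:-→d19:-→d20:-→d21:-→d22:-→d23:H7 -> H7
  del 36.253.90.0/23 (clear depth 23)
  + 34.0.0.0/7 (H0) depth=7
  + 36.253.90.96/28 (H3) depth=28
  + 35.250.55.0/24 (H6) depth=24
  lookup 36.253.90.98: bits 0010010011111101010110100110 walk d0:-→d1:-→d2:-→d3:-→d4:-→d5:-→d6:-→d7:-→d8:H1→d9:-→d10:-→d11:-→d12:H4→d13:-→d14:-→d15:-→d16:-→d17:-→d18:-→d19:-→d20:-→d21:-→d22:-→d23:-→d24:-→d25:-→d26:-→d27:-→d28:H3 -> H3
  + 36.253.90.111/32 (H4) depth=32
  + 35.250.55.0/25 (H5) depth=25
  + 0.0.0.0/0 (H6) depth=0
  lookup 36.253.90.97: bits 0010010011111101010110100110 walk d0:H6→d1:-→d2:-→d3:-→d4:-→d5:-→d6:-→d7:-→d8:H1→d9:-→d10:-→d11:-→d12:H4→d13:-→d14:-→d15:-→d16:-→d17:-→d18:-→d19:-→d20:-→d21:-→d22:-→d23:-→d24:-→d25:-→d26:-→d27:-→d28:H3 -> H3
  + 36.253.0.0/17 (H0) depth=17
  del 36.240.0.0/12 (clear depth 12)
  lookup 36.253.0.3: bits 00100100111111010 walk d0:H6→d1:-→d2:-→d3:-→d4:-→d5:-→d6:-→d7:-→d8:H1→d9:-→d10:-→d11:-→d12:-→d13:-→d14:-→d15:-→d16:-→d17:H0 -> H0
  + 35.250.48.0/20 (H6) depth=20

== LOOKUPS ==
["H7","H1","H7","H3","H3","H0"]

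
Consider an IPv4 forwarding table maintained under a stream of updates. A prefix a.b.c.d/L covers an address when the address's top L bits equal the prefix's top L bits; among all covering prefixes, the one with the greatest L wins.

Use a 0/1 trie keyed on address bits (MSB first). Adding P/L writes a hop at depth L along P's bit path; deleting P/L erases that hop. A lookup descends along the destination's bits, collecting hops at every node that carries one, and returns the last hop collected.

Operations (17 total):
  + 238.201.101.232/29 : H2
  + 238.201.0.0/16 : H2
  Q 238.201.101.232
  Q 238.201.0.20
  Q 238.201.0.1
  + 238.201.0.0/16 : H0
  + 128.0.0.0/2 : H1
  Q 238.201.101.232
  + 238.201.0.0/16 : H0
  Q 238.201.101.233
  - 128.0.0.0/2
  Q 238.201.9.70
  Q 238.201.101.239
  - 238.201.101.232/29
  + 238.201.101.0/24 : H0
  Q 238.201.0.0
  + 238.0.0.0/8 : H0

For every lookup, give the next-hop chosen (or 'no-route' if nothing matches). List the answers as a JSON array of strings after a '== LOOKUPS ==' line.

Apply in order:
  + 238.201.101.232/29 (H2) depth=29
  + 238.201.0.0/16 (H2) depth=16
  ? 238.201.101.232  path d0:-→d1:-→d2:-→d3:-→d4:-→d5:-→d6:-→d7:-→d8:-→d9:-→d10:-→d11:-→d12:-→d13:-→d14:-→d15:-→d16:H2→d17:-→d18:-→d19:-→d20:-→d21:-→d22:-→d23:-→d24:-→d25:-→d26:-→d27:-→d28:-→d29:H2  best=H2
  ? 238.201.0.20  path d0:-→d1:-→d2:-→d3:-→d4:-→d5:-→d6:-→d7:-→d8:-→d9:-→d10:-→d11:-→d12:-→d13:-→d14:-→d15:-→d16:H2→d17:-  best=H2
  ? 238.201.0.1  path d0:-→d1:-→d2:-→d3:-→d4:-→d5:-→d6:-→d7:-→d8:-→d9:-→d10:-→d11:-→d12:-→d13:-→d14:-→d15:-→d16:H2→d17:-  best=H2
  + 238.201.0.0/16 (H0) depth=16
  + 128.0.0.0/2 (H1) depth=2
  ? 238.201.101.232  path d0:-→d1:-→d2:-→d3:-→d4:-→d5:-→d6:-→d7:-→d8:-→d9:-→d10:-→d11:-→d12:-→d13:-→d14:-→d15:-→d16:H0→d17:-→d18:-→d19:-→d20:-→d21:-→d22:-→d23:-→d24:-→d25:-→d26:-→d27:-→d28:-→d29:H2  best=H2
  + 238.201.0.0/16 (H0) depth=16
  ? 238.201.101.233  path d0:-→d1:-→d2:-→d3:-→d4:-→d5:-→d6:-→d7:-→d8:-→d9:-→d10:-→d11:-→d12:-→d13:-→d14:-→d15:-→d16:H0→d17:-→d18:-→d19:-→d20:-→d21:-→d22:-→d23:-→d24:-→d25:-→d26:-→d27:-→d28:-→d29:H2  best=H2
  - 128.0.0.0/2 clear@2
  ? 238.201.9.70  path d0:-→d1:-→d2:-→d3:-→d4:-→d5:-→d6:-→d7:-→d8:-→d9:-→d10:-→d11:-→d12:-→d13:-→d14:-→d15:-→d16:H0→d17:-  best=H0
  ? 238.201.101.239  path d0:-→d1:-→d2:-→d3:-→d4:-→d5:-→d6:-→d7:-→d8:-→d9:-→d10:-→d11:-→d12:-→d13:-→d14:-→d15:-→d16:H0→d17:-→d18:-→d19:-→d20:-→d21:-→d22:-→d23:-→d24:-→d25:-→d26:-→d27:-→d28:-→d29:H2  best=H2
  - 238.201.101.232/29 clear@29
  + 238.201.101.0/24 (H0) depth=24
  ? 238.201.0.0  path d0:-→d1:-→d2:-→d3:-→d4:-→d5:-→d6:-→d7:-→d8:-→d9:-→d10:-→d11:-→d12:-→d13:-→d14:-→d15:-→d16:H0→d17:-  best=H0
  + 238.0.0.0/8 (H0) depth=8

== LOOKUPS ==
["H2","H2","H2","H2","H2","H0","H2","H0"]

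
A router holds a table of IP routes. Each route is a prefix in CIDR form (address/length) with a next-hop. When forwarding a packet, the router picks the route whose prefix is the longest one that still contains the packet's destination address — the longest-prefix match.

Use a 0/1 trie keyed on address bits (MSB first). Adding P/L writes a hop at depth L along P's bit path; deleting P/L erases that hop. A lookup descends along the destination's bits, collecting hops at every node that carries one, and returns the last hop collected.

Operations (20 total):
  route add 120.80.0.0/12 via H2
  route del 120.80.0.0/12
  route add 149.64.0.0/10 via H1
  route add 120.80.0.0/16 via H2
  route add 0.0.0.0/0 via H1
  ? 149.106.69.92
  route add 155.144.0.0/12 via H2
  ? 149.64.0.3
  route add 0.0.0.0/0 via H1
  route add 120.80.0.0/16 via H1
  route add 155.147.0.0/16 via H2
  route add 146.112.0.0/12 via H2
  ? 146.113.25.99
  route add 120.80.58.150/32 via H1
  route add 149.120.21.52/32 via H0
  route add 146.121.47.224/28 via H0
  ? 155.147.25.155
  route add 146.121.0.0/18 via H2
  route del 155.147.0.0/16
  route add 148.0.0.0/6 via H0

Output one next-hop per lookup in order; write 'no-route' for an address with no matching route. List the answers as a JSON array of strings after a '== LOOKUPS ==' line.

Apply in order:
  add 120.80.0.0/12 -> H2 at depth 12
  del 120.80.0.0/12 (clear depth 12)
  add 149.64.0.0/10 -> H1 at depth 10
  add 120.80.0.0/16 -> H2 at depth 16
  add 0.0.0.0/0 -> H1 at depth 0
  lookup 149.106.69.92: bits 1001010101 walk d0:H1→d1:-→d2:-→d3:-→d4:-→d5:-→d6:-→d7:-→d8:-→d9:-→d10:H1 -> H1
  add 155.144.0.0/12 -> H2 at depth 12
  lookup 149.64.0.3: bits 1001010101 walk d0:H1→d1:-→d2:-→d3:-→d4:-→d5:-→d6:-→d7:-→d8:-→d9:-→d10:H1 -> H1
  add 0.0.0.0/0 -> H1 at depth 0
  add 120.80.0.0/16 -> H1 at depth 16
  add 155.147.0.0/16 -> H2 at depth 16
  add 146.112.0.0/12 -> H2 at depth 12
  lookup 146.113.25.99: bits 100100100111 walk d0:H1→d1:-→d2:-→d3:-→d4:-→d5:-→d6:-→d7:-→d8:-→d9:-→d10:-→d11:-→d12:H2 -> H2
  add 120.80.58.150/32 -> H1 at depth 32
  add 149.120.21.52/32 -> H0 at depth 32
  add 146.121.47.224/28 -> H0 at depth 28
  lookup 155.147.25.155: bits 1001101110010011 walk d0:H1→d1:-→d2:-→d3:-→d4:-→d5:-→d6:-→d7:-→d8:-→d9:-→d10:-→d11:-→d12:H2→d13:-→d14:-→d15:-→d16:H2 -> H2
  add 146.121.0.0/18 -> H2 at depth 18
  del 155.147.0.0/16 (clear depth 16)
  add 148.0.0.0/6 -> H0 at depth 6

== LOOKUPS ==
["H1","H1","H2","H2"]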